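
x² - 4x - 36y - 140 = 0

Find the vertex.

(2, -4)

Only x is squared. Complete the square in x: (x - 2)² = 36(y + 4).
Vertex (2, -4); 4p = 36 so p = 9. Opens up.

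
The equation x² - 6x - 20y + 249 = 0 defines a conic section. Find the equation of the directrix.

y = 7

Only x is squared. Complete the square in x: (x - 3)² = 20(y - 12).
Vertex (3, 12); 4p = 20 so p = 5. Opens up.
Directrix is the horizontal line y = k − p = 12 − (5) = 7.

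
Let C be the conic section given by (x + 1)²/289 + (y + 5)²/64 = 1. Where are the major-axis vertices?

Center (-1, -5). The larger denominator 289 sits under the x-term, so the major axis is horizontal; a² = 289, b² = 64.
a = 17. Vertices at (h ± a, k).

(-18, -5) and (16, -5)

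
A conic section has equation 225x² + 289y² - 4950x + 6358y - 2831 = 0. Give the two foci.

(3, -11) and (19, -11)

Rearranging, 225(x² - 22x) + 289(y² + 22y) = 2831.
Complete the square: 225(x - 11)² + 289(y + 11)² = 2831 + 27225 + 34969 = 65025
Divide through by 65025 to get (x - 11)²/289 + (y + 11)²/225 = 1.
Ellipse, center (11, -11), major axis horizontal; a² = 289, b² = 225.
c² = a² - b² = 289 - 225 = 64, so c = 8.
Foci lie on the horizontal axis through the center: (h ± c, k).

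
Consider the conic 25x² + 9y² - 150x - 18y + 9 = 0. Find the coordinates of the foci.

Group: 25(x² - 6x) + 9(y² - 2y) = -9
Complete the square: 25(x - 3)² + 9(y - 1)² = -9 + 225 + 9 = 225
Divide through by 225 to get (x - 3)²/9 + (y - 1)²/25 = 1.
Ellipse, center (3, 1), major axis vertical; a² = 25, b² = 9.
c² = a² - b² = 25 - 9 = 16, so c = 4.
Foci lie on the vertical axis through the center: (h, k ± c).

(3, -3) and (3, 5)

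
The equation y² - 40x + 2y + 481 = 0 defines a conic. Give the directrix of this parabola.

x = 2

Only y is squared. Complete the square in y: (y + 1)² = 40(x - 12).
Vertex (12, -1); 4p = 40 so p = 10. Opens right.
Directrix is the vertical line x = h − p = 12 − (10) = 2.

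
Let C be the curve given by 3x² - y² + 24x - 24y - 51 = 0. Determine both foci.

3(x² + 8x) -(y² + 24y) = 51
3(x + 4)² -(y + 12)² = 51 + 48 - 144 = -45
Divide by -45: (y + 12)²/45 - (x + 4)²/15 = 1
Hyperbola, center (-4, -12), transverse axis vertical; a² = 45, b² = 15.
c² = a² + b² = 45 + 15 = 60, so c = 2√15.
Foci lie on the vertical axis through the center: (h, k ± c).

(-4, -12 - 2√15) and (-4, -12 + 2√15)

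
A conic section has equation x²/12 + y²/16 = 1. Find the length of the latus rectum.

Center (0, 0). The larger denominator 16 sits under the y-term, so the major axis is vertical; a² = 16, b² = 12.
Latus rectum length = 2b²/a = 2·12/4 = 6.

6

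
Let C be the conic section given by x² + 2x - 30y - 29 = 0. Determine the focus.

Only x is squared. Complete the square in x: (x + 1)² = 30(y + 1).
Vertex (-1, -1); 4p = 30 so p = 15/2. Opens up.
Focus is p units from the vertex along the axis: (h, k + p).

(-1, 13/2)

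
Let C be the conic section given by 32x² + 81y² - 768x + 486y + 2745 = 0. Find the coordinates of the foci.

Group the x- and y-terms: 32(x² - 24x) + 81(y² + 6y) = -2745
Complete the square in x and y: 32(x - 12)² + 81(y + 3)² = -2745 + 4608 + 729 = 2592
Dividing both sides by 2592: (x - 12)²/81 + (y + 3)²/32 = 1
Ellipse, center (12, -3), major axis horizontal; a² = 81, b² = 32.
c² = a² - b² = 81 - 32 = 49, so c = 7.
Foci lie on the horizontal axis through the center: (h ± c, k).

(5, -3) and (19, -3)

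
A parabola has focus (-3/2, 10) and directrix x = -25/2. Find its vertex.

(-7, 10)

The vertex is the midpoint between the focus and the directrix along the axis of symmetry.
Axis is horizontal (directrix is vertical). Vertex x-coordinate = (-3/2 + (-25/2))/2 = -7; y-coordinate = 10.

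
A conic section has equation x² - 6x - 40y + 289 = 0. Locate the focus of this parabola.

(3, 17)

Only x is squared. Complete the square in x: (x - 3)² = 40(y - 7).
Vertex (3, 7); 4p = 40 so p = 10. Opens up.
Focus is p units from the vertex along the axis: (h, k + p).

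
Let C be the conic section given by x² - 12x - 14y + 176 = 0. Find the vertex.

Only x is squared. Complete the square in x: (x - 6)² = 14(y - 10).
Vertex (6, 10); 4p = 14 so p = 7/2. Opens up.

(6, 10)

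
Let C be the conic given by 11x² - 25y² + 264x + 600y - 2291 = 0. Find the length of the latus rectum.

22/5

Group the x- and y-terms: 11(x² + 24x) -25(y² - 24y) = 2291
11(x + 12)² -25(y - 12)² = 2291 + 1584 - 3600 = 275
Dividing both sides by 275: (x + 12)²/25 - (y - 12)²/11 = 1
Hyperbola, center (-12, 12), transverse axis horizontal; a² = 25, b² = 11.
Latus rectum length = 2b²/a = 2·11/5 = 22/5.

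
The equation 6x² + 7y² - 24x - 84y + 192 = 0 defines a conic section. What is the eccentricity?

e = √7/7

Rearranging, 6(x² - 4x) + 7(y² - 12y) = -192.
6(x - 2)² + 7(y - 6)² = -192 + 24 + 252 = 84
Divide by 84: (x - 2)²/14 + (y - 6)²/12 = 1
Ellipse, center (2, 6), major axis horizontal; a² = 14, b² = 12.
c² = a² - b² = 2, so c = √2.
e = c/a = √2/√14 = √7/7.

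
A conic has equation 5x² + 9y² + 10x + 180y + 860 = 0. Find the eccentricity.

Collect terms: 5(x² + 2x) + 9(y² + 20y) = -860
5(x + 1)² + 9(y + 10)² = -860 + 5 + 900 = 45
Divide by 45: (x + 1)²/9 + (y + 10)²/5 = 1
Ellipse, center (-1, -10), major axis horizontal; a² = 9, b² = 5.
c² = a² - b² = 4, so c = 2.
e = c/a = 2/3.

e = 2/3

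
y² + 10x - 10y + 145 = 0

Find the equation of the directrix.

Only y is squared. Complete the square in y: (y - 5)² = -10(x + 12).
Vertex (-12, 5); 4p = -10 so p = -5/2. Opens left.
Directrix is the vertical line x = h − p = -12 − (-5/2) = -19/2.

x = -19/2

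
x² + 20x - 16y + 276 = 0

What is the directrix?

Only x is squared. Complete the square in x: (x + 10)² = 16(y - 11).
Vertex (-10, 11); 4p = 16 so p = 4. Opens up.
Directrix is the horizontal line y = k − p = 11 − (4) = 7.

y = 7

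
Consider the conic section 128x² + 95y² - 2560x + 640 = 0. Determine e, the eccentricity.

e = √66/16

Collect terms: 128(x² - 20x) + 95y² = -640
128(x - 10)² + 95y² = -640 + 12800 + 0 = 12160
Divide through by 12160 to get (x - 10)²/95 + y²/128 = 1.
Ellipse, center (10, 0), major axis vertical; a² = 128, b² = 95.
c² = a² - b² = 33, so c = √33.
e = c/a = √33/8√2 = √66/16.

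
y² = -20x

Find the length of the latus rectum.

Vertex (0, 0); 4p = -20 so p = -5. Opens left.
Latus rectum length = |4p| = 20.

20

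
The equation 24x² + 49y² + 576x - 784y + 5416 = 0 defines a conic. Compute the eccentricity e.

Collect terms: 24(x² + 24x) + 49(y² - 16y) = -5416
Complete the square: 24(x + 12)² + 49(y - 8)² = -5416 + 3456 + 3136 = 1176
Divide through by 1176 to get (x + 12)²/49 + (y - 8)²/24 = 1.
Ellipse, center (-12, 8), major axis horizontal; a² = 49, b² = 24.
c² = a² - b² = 25, so c = 5.
e = c/a = 5/7.

e = 5/7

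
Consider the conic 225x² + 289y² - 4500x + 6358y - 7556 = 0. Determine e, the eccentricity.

e = 8/17

Group: 225(x² - 20x) + 289(y² + 22y) = 7556
Complete the square: 225(x - 10)² + 289(y + 11)² = 7556 + 22500 + 34969 = 65025
Divide through by 65025 to get (x - 10)²/289 + (y + 11)²/225 = 1.
Ellipse, center (10, -11), major axis horizontal; a² = 289, b² = 225.
c² = a² - b² = 64, so c = 8.
e = c/a = 8/17.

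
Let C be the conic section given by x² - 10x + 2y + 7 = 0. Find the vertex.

(5, 9)

Only x is squared. Complete the square in x: (x - 5)² = -2(y - 9).
Vertex (5, 9); 4p = -2 so p = -1/2. Opens down.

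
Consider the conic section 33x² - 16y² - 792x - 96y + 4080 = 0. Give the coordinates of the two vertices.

Group the x- and y-terms: 33(x² - 24x) -16(y² + 6y) = -4080
Complete the square: 33(x - 12)² -16(y + 3)² = -4080 + 4752 - 144 = 528
Divide through by 528 to get (x - 12)²/16 - (y + 3)²/33 = 1.
Hyperbola, center (12, -3), transverse axis horizontal; a² = 16, b² = 33.
a = 4. Vertices at (h ± a, k).

(8, -3) and (16, -3)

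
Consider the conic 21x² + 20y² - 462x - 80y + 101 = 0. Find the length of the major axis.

21(x² - 22x) + 20(y² - 4y) = -101
Complete the square: 21(x - 11)² + 20(y - 2)² = -101 + 2541 + 80 = 2520
Divide through by 2520 to get (x - 11)²/120 + (y - 2)²/126 = 1.
Ellipse, center (11, 2), major axis vertical; a² = 126, b² = 120.
a² = 126 so a = 3√14; the major axis has length 2a = 6√14.

6√14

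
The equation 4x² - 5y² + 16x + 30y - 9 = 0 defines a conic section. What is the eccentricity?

e = 3/2

Collect terms: 4(x² + 4x) -5(y² - 6y) = 9
Complete the square: 4(x + 2)² -5(y - 3)² = 9 + 16 - 45 = -20
Divide through by -20 to get (y - 3)²/4 - (x + 2)²/5 = 1.
Hyperbola, center (-2, 3), transverse axis vertical; a² = 4, b² = 5.
c² = a² + b² = 9, so c = 3.
e = c/a = 3/2.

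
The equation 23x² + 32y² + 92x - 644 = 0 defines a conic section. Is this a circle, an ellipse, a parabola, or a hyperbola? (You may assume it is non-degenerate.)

No xy term. Coefficients of x² and y² are A = 23, C = 32.
A and C have the same sign but A ≠ C ⇒ ellipse.

ellipse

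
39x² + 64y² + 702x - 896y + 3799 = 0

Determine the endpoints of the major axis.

(-17, 7) and (-1, 7)

Group: 39(x² + 18x) + 64(y² - 14y) = -3799
Completing the square gives 39(x + 9)² + 64(y - 7)² = -3799 + 3159 + 3136 = 2496.
Divide through by 2496 to get (x + 9)²/64 + (y - 7)²/39 = 1.
Ellipse, center (-9, 7), major axis horizontal; a² = 64, b² = 39.
a = 8. Vertices at (h ± a, k).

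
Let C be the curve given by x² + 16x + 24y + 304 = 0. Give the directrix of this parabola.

y = -4

Only x is squared. Complete the square in x: (x + 8)² = -24(y + 10).
Vertex (-8, -10); 4p = -24 so p = -6. Opens down.
Directrix is the horizontal line y = k − p = -10 − (-6) = -4.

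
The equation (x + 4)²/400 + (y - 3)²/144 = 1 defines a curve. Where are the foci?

Center (-4, 3). The larger denominator 400 sits under the x-term, so the major axis is horizontal; a² = 400, b² = 144.
c² = a² - b² = 400 - 144 = 256, so c = 16.
Foci lie on the horizontal axis through the center: (h ± c, k).

(-20, 3) and (12, 3)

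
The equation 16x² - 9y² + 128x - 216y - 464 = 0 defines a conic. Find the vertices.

(-4, -20) and (-4, -4)

Group: 16(x² + 8x) -9(y² + 24y) = 464
Completing the square gives 16(x + 4)² -9(y + 12)² = 464 + 256 - 1296 = -576.
Divide through by -576 to get (y + 12)²/64 - (x + 4)²/36 = 1.
Hyperbola, center (-4, -12), transverse axis vertical; a² = 64, b² = 36.
a = 8. Vertices at (h, k ± a).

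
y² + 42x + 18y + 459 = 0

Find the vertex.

Only y is squared. Complete the square in y: (y + 9)² = -42(x + 9).
Vertex (-9, -9); 4p = -42 so p = -21/2. Opens left.

(-9, -9)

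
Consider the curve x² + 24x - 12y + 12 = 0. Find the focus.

(-12, -8)

Only x is squared. Complete the square in x: (x + 12)² = 12(y + 11).
Vertex (-12, -11); 4p = 12 so p = 3. Opens up.
Focus is p units from the vertex along the axis: (h, k + p).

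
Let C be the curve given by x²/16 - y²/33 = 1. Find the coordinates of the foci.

(-7, 0) and (7, 0)

Center (0, 0). The positive term is the x-term, so the transverse axis is horizontal; a² = 16, b² = 33.
c² = a² + b² = 16 + 33 = 49, so c = 7.
Foci lie on the horizontal axis through the center: (h ± c, k).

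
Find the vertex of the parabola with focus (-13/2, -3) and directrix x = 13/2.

The vertex is the midpoint between the focus and the directrix along the axis of symmetry.
Axis is horizontal (directrix is vertical). Vertex x-coordinate = (-13/2 + 13/2)/2 = 0; y-coordinate = -3.

(0, -3)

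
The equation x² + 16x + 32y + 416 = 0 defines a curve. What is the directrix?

y = -3

Only x is squared. Complete the square in x: (x + 8)² = -32(y + 11).
Vertex (-8, -11); 4p = -32 so p = -8. Opens down.
Directrix is the horizontal line y = k − p = -11 − (-8) = -3.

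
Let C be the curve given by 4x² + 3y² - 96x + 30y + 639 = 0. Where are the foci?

(12, -6) and (12, -4)

Group the x- and y-terms: 4(x² - 24x) + 3(y² + 10y) = -639
4(x - 12)² + 3(y + 5)² = -639 + 576 + 75 = 12
Divide by 12: (x - 12)²/3 + (y + 5)²/4 = 1
Ellipse, center (12, -5), major axis vertical; a² = 4, b² = 3.
c² = a² - b² = 4 - 3 = 1, so c = 1.
Foci lie on the vertical axis through the center: (h, k ± c).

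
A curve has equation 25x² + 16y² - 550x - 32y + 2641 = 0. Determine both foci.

25(x² - 22x) + 16(y² - 2y) = -2641
Completing the square gives 25(x - 11)² + 16(y - 1)² = -2641 + 3025 + 16 = 400.
Dividing both sides by 400: (x - 11)²/16 + (y - 1)²/25 = 1
Ellipse, center (11, 1), major axis vertical; a² = 25, b² = 16.
c² = a² - b² = 25 - 16 = 9, so c = 3.
Foci lie on the vertical axis through the center: (h, k ± c).

(11, -2) and (11, 4)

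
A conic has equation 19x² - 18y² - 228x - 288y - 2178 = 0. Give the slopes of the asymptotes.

Group the x- and y-terms: 19(x² - 12x) -18(y² + 16y) = 2178
Completing the square gives 19(x - 6)² -18(y + 8)² = 2178 + 684 - 1152 = 1710.
Divide by 1710: (x - 6)²/90 - (y + 8)²/95 = 1
Hyperbola, center (6, -8), transverse axis horizontal; a² = 90, b² = 95.
For a horizontal hyperbola the asymptotes have slope ±b/a.
Here that is ±√95/3√10 = ±√38/6.

√38/6 and -√38/6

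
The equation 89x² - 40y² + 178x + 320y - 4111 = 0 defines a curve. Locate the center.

Group: 89(x² + 2x) -40(y² - 8y) = 4111
89(x + 1)² -40(y - 4)² = 4111 + 89 - 640 = 3560
Divide through by 3560 to get (x + 1)²/40 - (y - 4)²/89 = 1.
Hyperbola with center (-1, 4).

(-1, 4)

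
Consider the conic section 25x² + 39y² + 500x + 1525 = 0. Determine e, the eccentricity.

Rearranging, 25(x² + 20x) + 39y² = -1525.
25(x + 10)² + 39y² = -1525 + 2500 + 0 = 975
Divide by 975: (x + 10)²/39 + y²/25 = 1
Ellipse, center (-10, 0), major axis horizontal; a² = 39, b² = 25.
c² = a² - b² = 14, so c = √14.
e = c/a = √14/√39 = √546/39.

e = √546/39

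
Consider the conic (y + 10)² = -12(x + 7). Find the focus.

Vertex (-7, -10); 4p = -12 so p = -3. Opens left.
Focus is p units from the vertex along the axis: (h + p, k).

(-10, -10)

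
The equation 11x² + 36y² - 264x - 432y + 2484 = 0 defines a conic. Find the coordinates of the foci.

(7, 6) and (17, 6)

Collect terms: 11(x² - 24x) + 36(y² - 12y) = -2484
Complete the square in x and y: 11(x - 12)² + 36(y - 6)² = -2484 + 1584 + 1296 = 396
Divide through by 396 to get (x - 12)²/36 + (y - 6)²/11 = 1.
Ellipse, center (12, 6), major axis horizontal; a² = 36, b² = 11.
c² = a² - b² = 36 - 11 = 25, so c = 5.
Foci lie on the horizontal axis through the center: (h ± c, k).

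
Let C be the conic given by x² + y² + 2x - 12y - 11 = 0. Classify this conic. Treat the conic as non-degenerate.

No xy term. Coefficients of x² and y² are A = 1, C = 1.
A = C (same sign) ⇒ circle.

circle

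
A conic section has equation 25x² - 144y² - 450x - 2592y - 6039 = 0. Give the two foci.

25(x² - 18x) -144(y² + 18y) = 6039
Complete the square: 25(x - 9)² -144(y + 9)² = 6039 + 2025 - 11664 = -3600
Divide through by -3600 to get (y + 9)²/25 - (x - 9)²/144 = 1.
Hyperbola, center (9, -9), transverse axis vertical; a² = 25, b² = 144.
c² = a² + b² = 25 + 144 = 169, so c = 13.
Foci lie on the vertical axis through the center: (h, k ± c).

(9, -22) and (9, 4)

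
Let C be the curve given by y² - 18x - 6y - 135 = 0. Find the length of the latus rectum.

Only y is squared. Complete the square in y: (y - 3)² = 18(x + 8).
Vertex (-8, 3); 4p = 18 so p = 9/2. Opens right.
Latus rectum length = |4p| = 18.

18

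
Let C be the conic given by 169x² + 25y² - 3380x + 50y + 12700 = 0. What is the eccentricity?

Collect terms: 169(x² - 20x) + 25(y² + 2y) = -12700
Completing the square gives 169(x - 10)² + 25(y + 1)² = -12700 + 16900 + 25 = 4225.
Divide by 4225: (x - 10)²/25 + (y + 1)²/169 = 1
Ellipse, center (10, -1), major axis vertical; a² = 169, b² = 25.
c² = a² - b² = 144, so c = 12.
e = c/a = 12/13.

e = 12/13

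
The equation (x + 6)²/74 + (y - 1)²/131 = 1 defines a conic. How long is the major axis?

Center (-6, 1). The larger denominator 131 sits under the y-term, so the major axis is vertical; a² = 131, b² = 74.
a² = 131 so a = √131; the major axis has length 2a = 2√131.

2√131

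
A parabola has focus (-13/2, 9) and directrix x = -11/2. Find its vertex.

(-6, 9)

The vertex is the midpoint between the focus and the directrix along the axis of symmetry.
Axis is horizontal (directrix is vertical). Vertex x-coordinate = (-13/2 + (-11/2))/2 = -6; y-coordinate = 9.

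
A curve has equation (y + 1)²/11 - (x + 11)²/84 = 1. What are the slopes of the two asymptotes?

√231/42 and -√231/42

Center (-11, -1). The positive term is the y-term, so the transverse axis is vertical; a² = 11, b² = 84.
For a vertical hyperbola the asymptotes have slope ±a/b.
Here that is ±√11/2√21 = ±√231/42.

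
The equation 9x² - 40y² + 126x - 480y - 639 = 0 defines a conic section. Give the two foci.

Rearranging, 9(x² + 14x) -40(y² + 12y) = 639.
Complete the square: 9(x + 7)² -40(y + 6)² = 639 + 441 - 1440 = -360
Divide through by -360 to get (y + 6)²/9 - (x + 7)²/40 = 1.
Hyperbola, center (-7, -6), transverse axis vertical; a² = 9, b² = 40.
c² = a² + b² = 9 + 40 = 49, so c = 7.
Foci lie on the vertical axis through the center: (h, k ± c).

(-7, -13) and (-7, 1)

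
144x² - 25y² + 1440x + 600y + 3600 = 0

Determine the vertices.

(-5, 0) and (-5, 24)

Rearranging, 144(x² + 10x) -25(y² - 24y) = -3600.
Complete the square: 144(x + 5)² -25(y - 12)² = -3600 + 3600 - 3600 = -3600
Divide through by -3600 to get (y - 12)²/144 - (x + 5)²/25 = 1.
Hyperbola, center (-5, 12), transverse axis vertical; a² = 144, b² = 25.
a = 12. Vertices at (h, k ± a).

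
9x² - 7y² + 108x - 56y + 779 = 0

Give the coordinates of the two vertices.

Collect terms: 9(x² + 12x) -7(y² + 8y) = -779
9(x + 6)² -7(y + 4)² = -779 + 324 - 112 = -567
Divide through by -567 to get (y + 4)²/81 - (x + 6)²/63 = 1.
Hyperbola, center (-6, -4), transverse axis vertical; a² = 81, b² = 63.
a = 9. Vertices at (h, k ± a).

(-6, -13) and (-6, 5)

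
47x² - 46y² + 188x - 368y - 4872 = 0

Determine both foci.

Rearranging, 47(x² + 4x) -46(y² + 8y) = 4872.
Completing the square gives 47(x + 2)² -46(y + 4)² = 4872 + 188 - 736 = 4324.
Dividing both sides by 4324: (x + 2)²/92 - (y + 4)²/94 = 1
Hyperbola, center (-2, -4), transverse axis horizontal; a² = 92, b² = 94.
c² = a² + b² = 92 + 94 = 186, so c = √186.
Foci lie on the horizontal axis through the center: (h ± c, k).

(-2 - √186, -4) and (-2 + √186, -4)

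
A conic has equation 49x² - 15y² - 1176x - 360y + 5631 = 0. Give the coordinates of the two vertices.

49(x² - 24x) -15(y² + 24y) = -5631
49(x - 12)² -15(y + 12)² = -5631 + 7056 - 2160 = -735
Divide through by -735 to get (y + 12)²/49 - (x - 12)²/15 = 1.
Hyperbola, center (12, -12), transverse axis vertical; a² = 49, b² = 15.
a = 7. Vertices at (h, k ± a).

(12, -19) and (12, -5)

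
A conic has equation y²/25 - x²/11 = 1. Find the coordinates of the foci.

Center (0, 0). The positive term is the y-term, so the transverse axis is vertical; a² = 25, b² = 11.
c² = a² + b² = 25 + 11 = 36, so c = 6.
Foci lie on the vertical axis through the center: (h, k ± c).

(0, -6) and (0, 6)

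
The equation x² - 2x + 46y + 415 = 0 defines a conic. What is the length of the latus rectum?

46

Only x is squared. Complete the square in x: (x - 1)² = -46(y + 9).
Vertex (1, -9); 4p = -46 so p = -23/2. Opens down.
Latus rectum length = |4p| = 46.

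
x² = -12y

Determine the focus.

Vertex (0, 0); 4p = -12 so p = -3. Opens down.
Focus is p units from the vertex along the axis: (h, k + p).

(0, -3)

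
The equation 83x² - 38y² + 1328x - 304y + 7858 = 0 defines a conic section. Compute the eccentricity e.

e = 11√83/83

Group: 83(x² + 16x) -38(y² + 8y) = -7858
83(x + 8)² -38(y + 4)² = -7858 + 5312 - 608 = -3154
Divide by -3154: (y + 4)²/83 - (x + 8)²/38 = 1
Hyperbola, center (-8, -4), transverse axis vertical; a² = 83, b² = 38.
c² = a² + b² = 121, so c = 11.
e = c/a = 11/√83 = 11√83/83.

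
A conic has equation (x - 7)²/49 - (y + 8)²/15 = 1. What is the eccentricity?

e = 8/7

Center (7, -8). The positive term is the x-term, so the transverse axis is horizontal; a² = 49, b² = 15.
c² = a² + b² = 64, so c = 8.
e = c/a = 8/7.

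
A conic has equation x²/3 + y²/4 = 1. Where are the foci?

Center (0, 0). The larger denominator 4 sits under the y-term, so the major axis is vertical; a² = 4, b² = 3.
c² = a² - b² = 4 - 3 = 1, so c = 1.
Foci lie on the vertical axis through the center: (h, k ± c).

(0, -1) and (0, 1)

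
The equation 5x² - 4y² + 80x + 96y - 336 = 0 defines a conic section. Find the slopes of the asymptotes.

5(x² + 16x) -4(y² - 24y) = 336
5(x + 8)² -4(y - 12)² = 336 + 320 - 576 = 80
Divide through by 80 to get (x + 8)²/16 - (y - 12)²/20 = 1.
Hyperbola, center (-8, 12), transverse axis horizontal; a² = 16, b² = 20.
For a horizontal hyperbola the asymptotes have slope ±b/a.
Here that is ±2√5/4 = ±√5/2.

√5/2 and -√5/2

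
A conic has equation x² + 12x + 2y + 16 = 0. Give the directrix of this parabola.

y = 21/2

Only x is squared. Complete the square in x: (x + 6)² = -2(y - 10).
Vertex (-6, 10); 4p = -2 so p = -1/2. Opens down.
Directrix is the horizontal line y = k − p = 10 − (-1/2) = 21/2.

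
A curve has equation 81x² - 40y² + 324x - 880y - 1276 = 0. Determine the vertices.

(-2, -20) and (-2, -2)

Rearranging, 81(x² + 4x) -40(y² + 22y) = 1276.
Complete the square: 81(x + 2)² -40(y + 11)² = 1276 + 324 - 4840 = -3240
Divide through by -3240 to get (y + 11)²/81 - (x + 2)²/40 = 1.
Hyperbola, center (-2, -11), transverse axis vertical; a² = 81, b² = 40.
a = 9. Vertices at (h, k ± a).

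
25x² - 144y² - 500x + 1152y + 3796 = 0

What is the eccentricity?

e = 13/5

Collect terms: 25(x² - 20x) -144(y² - 8y) = -3796
Completing the square gives 25(x - 10)² -144(y - 4)² = -3796 + 2500 - 2304 = -3600.
Dividing both sides by -3600: (y - 4)²/25 - (x - 10)²/144 = 1
Hyperbola, center (10, 4), transverse axis vertical; a² = 25, b² = 144.
c² = a² + b² = 169, so c = 13.
e = c/a = 13/5.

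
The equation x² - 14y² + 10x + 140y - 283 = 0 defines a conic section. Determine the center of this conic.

(x² + 10x) -14(y² - 10y) = 283
Completing the square gives (x + 5)² -14(y - 5)² = 283 + 25 - 350 = -42.
Divide by -42: (y - 5)²/3 - (x + 5)²/42 = 1
Hyperbola with center (-5, 5).

(-5, 5)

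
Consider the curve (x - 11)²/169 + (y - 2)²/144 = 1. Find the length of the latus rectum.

288/13

Center (11, 2). The larger denominator 169 sits under the x-term, so the major axis is horizontal; a² = 169, b² = 144.
Latus rectum length = 2b²/a = 2·144/13 = 288/13.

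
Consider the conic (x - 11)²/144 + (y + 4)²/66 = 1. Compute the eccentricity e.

Center (11, -4). The larger denominator 144 sits under the x-term, so the major axis is horizontal; a² = 144, b² = 66.
c² = a² - b² = 78, so c = √78.
e = c/a = √78/12.

e = √78/12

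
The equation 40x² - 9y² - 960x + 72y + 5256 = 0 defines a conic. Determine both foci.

Rearranging, 40(x² - 24x) -9(y² - 8y) = -5256.
Complete the square in x and y: 40(x - 12)² -9(y - 4)² = -5256 + 5760 - 144 = 360
Divide by 360: (x - 12)²/9 - (y - 4)²/40 = 1
Hyperbola, center (12, 4), transverse axis horizontal; a² = 9, b² = 40.
c² = a² + b² = 9 + 40 = 49, so c = 7.
Foci lie on the horizontal axis through the center: (h ± c, k).

(5, 4) and (19, 4)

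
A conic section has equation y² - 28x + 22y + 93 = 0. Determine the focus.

(6, -11)

Only y is squared. Complete the square in y: (y + 11)² = 28(x + 1).
Vertex (-1, -11); 4p = 28 so p = 7. Opens right.
Focus is p units from the vertex along the axis: (h + p, k).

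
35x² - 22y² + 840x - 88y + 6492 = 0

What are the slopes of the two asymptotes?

√770/22 and -√770/22

Group: 35(x² + 24x) -22(y² + 4y) = -6492
Complete the square in x and y: 35(x + 12)² -22(y + 2)² = -6492 + 5040 - 88 = -1540
Dividing both sides by -1540: (y + 2)²/70 - (x + 12)²/44 = 1
Hyperbola, center (-12, -2), transverse axis vertical; a² = 70, b² = 44.
For a vertical hyperbola the asymptotes have slope ±a/b.
Here that is ±√70/2√11 = ±√770/22.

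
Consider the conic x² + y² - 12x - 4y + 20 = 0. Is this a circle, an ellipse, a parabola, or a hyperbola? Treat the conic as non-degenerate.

circle

No xy term. Coefficients of x² and y² are A = 1, C = 1.
A = C (same sign) ⇒ circle.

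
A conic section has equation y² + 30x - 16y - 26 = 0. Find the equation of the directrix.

Only y is squared. Complete the square in y: (y - 8)² = -30(x - 3).
Vertex (3, 8); 4p = -30 so p = -15/2. Opens left.
Directrix is the vertical line x = h − p = 3 − (-15/2) = 21/2.

x = 21/2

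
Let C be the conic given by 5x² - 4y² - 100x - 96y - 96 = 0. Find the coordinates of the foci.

(7, -12) and (13, -12)

Rearranging, 5(x² - 20x) -4(y² + 24y) = 96.
Complete the square: 5(x - 10)² -4(y + 12)² = 96 + 500 - 576 = 20
Divide by 20: (x - 10)²/4 - (y + 12)²/5 = 1
Hyperbola, center (10, -12), transverse axis horizontal; a² = 4, b² = 5.
c² = a² + b² = 4 + 5 = 9, so c = 3.
Foci lie on the horizontal axis through the center: (h ± c, k).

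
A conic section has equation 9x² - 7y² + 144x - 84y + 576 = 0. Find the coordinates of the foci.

(-8, -14) and (-8, 2)

9(x² + 16x) -7(y² + 12y) = -576
Complete the square: 9(x + 8)² -7(y + 6)² = -576 + 576 - 252 = -252
Divide through by -252 to get (y + 6)²/36 - (x + 8)²/28 = 1.
Hyperbola, center (-8, -6), transverse axis vertical; a² = 36, b² = 28.
c² = a² + b² = 36 + 28 = 64, so c = 8.
Foci lie on the vertical axis through the center: (h, k ± c).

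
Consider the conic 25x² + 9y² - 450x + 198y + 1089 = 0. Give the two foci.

Group: 25(x² - 18x) + 9(y² + 22y) = -1089
25(x - 9)² + 9(y + 11)² = -1089 + 2025 + 1089 = 2025
Divide by 2025: (x - 9)²/81 + (y + 11)²/225 = 1
Ellipse, center (9, -11), major axis vertical; a² = 225, b² = 81.
c² = a² - b² = 225 - 81 = 144, so c = 12.
Foci lie on the vertical axis through the center: (h, k ± c).

(9, -23) and (9, 1)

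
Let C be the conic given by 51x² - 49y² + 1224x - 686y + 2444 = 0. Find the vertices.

(-19, -7) and (-5, -7)

51(x² + 24x) -49(y² + 14y) = -2444
Completing the square gives 51(x + 12)² -49(y + 7)² = -2444 + 7344 - 2401 = 2499.
Divide through by 2499 to get (x + 12)²/49 - (y + 7)²/51 = 1.
Hyperbola, center (-12, -7), transverse axis horizontal; a² = 49, b² = 51.
a = 7. Vertices at (h ± a, k).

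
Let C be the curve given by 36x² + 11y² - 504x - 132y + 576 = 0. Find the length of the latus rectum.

Rearranging, 36(x² - 14x) + 11(y² - 12y) = -576.
Completing the square gives 36(x - 7)² + 11(y - 6)² = -576 + 1764 + 396 = 1584.
Dividing both sides by 1584: (x - 7)²/44 + (y - 6)²/144 = 1
Ellipse, center (7, 6), major axis vertical; a² = 144, b² = 44.
Latus rectum length = 2b²/a = 2·44/12 = 22/3.

22/3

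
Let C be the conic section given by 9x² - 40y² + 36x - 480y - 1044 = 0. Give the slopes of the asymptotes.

Collect terms: 9(x² + 4x) -40(y² + 12y) = 1044
Complete the square: 9(x + 2)² -40(y + 6)² = 1044 + 36 - 1440 = -360
Dividing both sides by -360: (y + 6)²/9 - (x + 2)²/40 = 1
Hyperbola, center (-2, -6), transverse axis vertical; a² = 9, b² = 40.
For a vertical hyperbola the asymptotes have slope ±a/b.
Here that is ±3/2√10 = ±3√10/20.

3√10/20 and -3√10/20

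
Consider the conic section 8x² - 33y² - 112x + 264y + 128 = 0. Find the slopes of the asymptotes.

2√66/33 and -2√66/33

Collect terms: 8(x² - 14x) -33(y² - 8y) = -128
Complete the square: 8(x - 7)² -33(y - 4)² = -128 + 392 - 528 = -264
Dividing both sides by -264: (y - 4)²/8 - (x - 7)²/33 = 1
Hyperbola, center (7, 4), transverse axis vertical; a² = 8, b² = 33.
For a vertical hyperbola the asymptotes have slope ±a/b.
Here that is ±2√2/√33 = ±2√66/33.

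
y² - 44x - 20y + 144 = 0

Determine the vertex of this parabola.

Only y is squared. Complete the square in y: (y - 10)² = 44(x - 1).
Vertex (1, 10); 4p = 44 so p = 11. Opens right.

(1, 10)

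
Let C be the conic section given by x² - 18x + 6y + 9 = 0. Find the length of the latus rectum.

6

Only x is squared. Complete the square in x: (x - 9)² = -6(y - 12).
Vertex (9, 12); 4p = -6 so p = -3/2. Opens down.
Latus rectum length = |4p| = 6.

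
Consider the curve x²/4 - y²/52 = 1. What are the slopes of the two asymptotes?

√13 and -√13

Center (0, 0). The positive term is the x-term, so the transverse axis is horizontal; a² = 4, b² = 52.
For a horizontal hyperbola the asymptotes have slope ±b/a.
Here that is ±2√13/2 = ±√13.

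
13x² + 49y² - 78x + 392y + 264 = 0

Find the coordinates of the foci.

Group: 13(x² - 6x) + 49(y² + 8y) = -264
Completing the square gives 13(x - 3)² + 49(y + 4)² = -264 + 117 + 784 = 637.
Dividing both sides by 637: (x - 3)²/49 + (y + 4)²/13 = 1
Ellipse, center (3, -4), major axis horizontal; a² = 49, b² = 13.
c² = a² - b² = 49 - 13 = 36, so c = 6.
Foci lie on the horizontal axis through the center: (h ± c, k).

(-3, -4) and (9, -4)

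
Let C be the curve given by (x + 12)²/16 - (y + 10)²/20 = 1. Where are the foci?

Center (-12, -10). The positive term is the x-term, so the transverse axis is horizontal; a² = 16, b² = 20.
c² = a² + b² = 16 + 20 = 36, so c = 6.
Foci lie on the horizontal axis through the center: (h ± c, k).

(-18, -10) and (-6, -10)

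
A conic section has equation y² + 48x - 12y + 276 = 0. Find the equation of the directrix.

x = 7

Only y is squared. Complete the square in y: (y - 6)² = -48(x + 5).
Vertex (-5, 6); 4p = -48 so p = -12. Opens left.
Directrix is the vertical line x = h − p = -5 − (-12) = 7.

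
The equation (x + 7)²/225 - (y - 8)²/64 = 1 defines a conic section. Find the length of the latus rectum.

Center (-7, 8). The positive term is the x-term, so the transverse axis is horizontal; a² = 225, b² = 64.
Latus rectum length = 2b²/a = 2·64/15 = 128/15.

128/15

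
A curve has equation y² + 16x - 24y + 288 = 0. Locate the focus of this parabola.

Only y is squared. Complete the square in y: (y - 12)² = -16(x + 9).
Vertex (-9, 12); 4p = -16 so p = -4. Opens left.
Focus is p units from the vertex along the axis: (h + p, k).

(-13, 12)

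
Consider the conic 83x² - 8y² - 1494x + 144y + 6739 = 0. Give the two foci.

(9, 9 - √91) and (9, 9 + √91)

Group: 83(x² - 18x) -8(y² - 18y) = -6739
83(x - 9)² -8(y - 9)² = -6739 + 6723 - 648 = -664
Divide by -664: (y - 9)²/83 - (x - 9)²/8 = 1
Hyperbola, center (9, 9), transverse axis vertical; a² = 83, b² = 8.
c² = a² + b² = 83 + 8 = 91, so c = √91.
Foci lie on the vertical axis through the center: (h, k ± c).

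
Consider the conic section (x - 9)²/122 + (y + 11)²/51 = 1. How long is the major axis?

2√122

Center (9, -11). The larger denominator 122 sits under the x-term, so the major axis is horizontal; a² = 122, b² = 51.
a² = 122 so a = √122; the major axis has length 2a = 2√122.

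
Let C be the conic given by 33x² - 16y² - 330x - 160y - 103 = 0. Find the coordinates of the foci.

(-2, -5) and (12, -5)

Group the x- and y-terms: 33(x² - 10x) -16(y² + 10y) = 103
Complete the square in x and y: 33(x - 5)² -16(y + 5)² = 103 + 825 - 400 = 528
Dividing both sides by 528: (x - 5)²/16 - (y + 5)²/33 = 1
Hyperbola, center (5, -5), transverse axis horizontal; a² = 16, b² = 33.
c² = a² + b² = 16 + 33 = 49, so c = 7.
Foci lie on the horizontal axis through the center: (h ± c, k).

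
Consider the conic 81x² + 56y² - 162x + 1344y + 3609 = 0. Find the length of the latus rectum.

Collect terms: 81(x² - 2x) + 56(y² + 24y) = -3609
Completing the square gives 81(x - 1)² + 56(y + 12)² = -3609 + 81 + 8064 = 4536.
Divide through by 4536 to get (x - 1)²/56 + (y + 12)²/81 = 1.
Ellipse, center (1, -12), major axis vertical; a² = 81, b² = 56.
Latus rectum length = 2b²/a = 2·56/9 = 112/9.

112/9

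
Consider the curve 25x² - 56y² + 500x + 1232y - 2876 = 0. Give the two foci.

Collect terms: 25(x² + 20x) -56(y² - 22y) = 2876
25(x + 10)² -56(y - 11)² = 2876 + 2500 - 6776 = -1400
Divide by -1400: (y - 11)²/25 - (x + 10)²/56 = 1
Hyperbola, center (-10, 11), transverse axis vertical; a² = 25, b² = 56.
c² = a² + b² = 25 + 56 = 81, so c = 9.
Foci lie on the vertical axis through the center: (h, k ± c).

(-10, 2) and (-10, 20)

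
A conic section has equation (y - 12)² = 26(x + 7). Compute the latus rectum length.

Vertex (-7, 12); 4p = 26 so p = 13/2. Opens right.
Latus rectum length = |4p| = 26.

26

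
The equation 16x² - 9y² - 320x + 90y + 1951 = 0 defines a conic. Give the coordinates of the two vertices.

(10, -3) and (10, 13)

Group: 16(x² - 20x) -9(y² - 10y) = -1951
Complete the square in x and y: 16(x - 10)² -9(y - 5)² = -1951 + 1600 - 225 = -576
Divide through by -576 to get (y - 5)²/64 - (x - 10)²/36 = 1.
Hyperbola, center (10, 5), transverse axis vertical; a² = 64, b² = 36.
a = 8. Vertices at (h, k ± a).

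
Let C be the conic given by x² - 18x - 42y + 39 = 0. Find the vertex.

(9, -1)

Only x is squared. Complete the square in x: (x - 9)² = 42(y + 1).
Vertex (9, -1); 4p = 42 so p = 21/2. Opens up.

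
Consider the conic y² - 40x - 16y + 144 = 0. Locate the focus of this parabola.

Only y is squared. Complete the square in y: (y - 8)² = 40(x - 2).
Vertex (2, 8); 4p = 40 so p = 10. Opens right.
Focus is p units from the vertex along the axis: (h + p, k).

(12, 8)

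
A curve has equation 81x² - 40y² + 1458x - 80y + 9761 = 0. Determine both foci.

Collect terms: 81(x² + 18x) -40(y² + 2y) = -9761
Complete the square: 81(x + 9)² -40(y + 1)² = -9761 + 6561 - 40 = -3240
Divide through by -3240 to get (y + 1)²/81 - (x + 9)²/40 = 1.
Hyperbola, center (-9, -1), transverse axis vertical; a² = 81, b² = 40.
c² = a² + b² = 81 + 40 = 121, so c = 11.
Foci lie on the vertical axis through the center: (h, k ± c).

(-9, -12) and (-9, 10)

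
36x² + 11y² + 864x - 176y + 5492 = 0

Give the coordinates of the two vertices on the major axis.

(-12, 2) and (-12, 14)

Group: 36(x² + 24x) + 11(y² - 16y) = -5492
Complete the square: 36(x + 12)² + 11(y - 8)² = -5492 + 5184 + 704 = 396
Dividing both sides by 396: (x + 12)²/11 + (y - 8)²/36 = 1
Ellipse, center (-12, 8), major axis vertical; a² = 36, b² = 11.
a = 6. Vertices at (h, k ± a).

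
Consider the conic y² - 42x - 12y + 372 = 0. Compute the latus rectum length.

Only y is squared. Complete the square in y: (y - 6)² = 42(x - 8).
Vertex (8, 6); 4p = 42 so p = 21/2. Opens right.
Latus rectum length = |4p| = 42.

42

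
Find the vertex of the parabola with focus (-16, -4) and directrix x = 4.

The vertex is the midpoint between the focus and the directrix along the axis of symmetry.
Axis is horizontal (directrix is vertical). Vertex x-coordinate = (-16 + 4)/2 = -6; y-coordinate = -4.

(-6, -4)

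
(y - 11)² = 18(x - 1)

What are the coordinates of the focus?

Vertex (1, 11); 4p = 18 so p = 9/2. Opens right.
Focus is p units from the vertex along the axis: (h + p, k).

(11/2, 11)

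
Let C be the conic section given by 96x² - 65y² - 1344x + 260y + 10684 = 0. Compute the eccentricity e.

Group the x- and y-terms: 96(x² - 14x) -65(y² - 4y) = -10684
Completing the square gives 96(x - 7)² -65(y - 2)² = -10684 + 4704 - 260 = -6240.
Dividing both sides by -6240: (y - 2)²/96 - (x - 7)²/65 = 1
Hyperbola, center (7, 2), transverse axis vertical; a² = 96, b² = 65.
c² = a² + b² = 161, so c = √161.
e = c/a = √161/4√6 = √966/24.

e = √966/24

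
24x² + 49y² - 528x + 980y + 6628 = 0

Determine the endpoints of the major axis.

Group: 24(x² - 22x) + 49(y² + 20y) = -6628
Complete the square in x and y: 24(x - 11)² + 49(y + 10)² = -6628 + 2904 + 4900 = 1176
Divide through by 1176 to get (x - 11)²/49 + (y + 10)²/24 = 1.
Ellipse, center (11, -10), major axis horizontal; a² = 49, b² = 24.
a = 7. Vertices at (h ± a, k).

(4, -10) and (18, -10)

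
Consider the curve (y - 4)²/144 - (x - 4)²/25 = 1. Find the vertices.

Center (4, 4). The positive term is the y-term, so the transverse axis is vertical; a² = 144, b² = 25.
a = 12. Vertices at (h, k ± a).

(4, -8) and (4, 16)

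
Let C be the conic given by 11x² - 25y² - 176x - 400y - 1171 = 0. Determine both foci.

(2, -8) and (14, -8)

Rearranging, 11(x² - 16x) -25(y² + 16y) = 1171.
Complete the square in x and y: 11(x - 8)² -25(y + 8)² = 1171 + 704 - 1600 = 275
Divide through by 275 to get (x - 8)²/25 - (y + 8)²/11 = 1.
Hyperbola, center (8, -8), transverse axis horizontal; a² = 25, b² = 11.
c² = a² + b² = 25 + 11 = 36, so c = 6.
Foci lie on the horizontal axis through the center: (h ± c, k).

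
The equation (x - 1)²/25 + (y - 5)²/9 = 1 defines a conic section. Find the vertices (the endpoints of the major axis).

Center (1, 5). The larger denominator 25 sits under the x-term, so the major axis is horizontal; a² = 25, b² = 9.
a = 5. Vertices at (h ± a, k).

(-4, 5) and (6, 5)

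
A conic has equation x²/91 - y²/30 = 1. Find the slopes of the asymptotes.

Center (0, 0). The positive term is the x-term, so the transverse axis is horizontal; a² = 91, b² = 30.
For a horizontal hyperbola the asymptotes have slope ±b/a.
Here that is ±√30/√91 = ±√2730/91.

√2730/91 and -√2730/91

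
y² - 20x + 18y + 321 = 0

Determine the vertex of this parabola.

(12, -9)

Only y is squared. Complete the square in y: (y + 9)² = 20(x - 12).
Vertex (12, -9); 4p = 20 so p = 5. Opens right.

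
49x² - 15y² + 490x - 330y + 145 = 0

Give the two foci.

Rearranging, 49(x² + 10x) -15(y² + 22y) = -145.
49(x + 5)² -15(y + 11)² = -145 + 1225 - 1815 = -735
Dividing both sides by -735: (y + 11)²/49 - (x + 5)²/15 = 1
Hyperbola, center (-5, -11), transverse axis vertical; a² = 49, b² = 15.
c² = a² + b² = 49 + 15 = 64, so c = 8.
Foci lie on the vertical axis through the center: (h, k ± c).

(-5, -19) and (-5, -3)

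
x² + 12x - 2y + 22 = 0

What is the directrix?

y = -15/2

Only x is squared. Complete the square in x: (x + 6)² = 2(y + 7).
Vertex (-6, -7); 4p = 2 so p = 1/2. Opens up.
Directrix is the horizontal line y = k − p = -7 − (1/2) = -15/2.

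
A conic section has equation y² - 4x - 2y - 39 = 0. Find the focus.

(-9, 1)

Only y is squared. Complete the square in y: (y - 1)² = 4(x + 10).
Vertex (-10, 1); 4p = 4 so p = 1. Opens right.
Focus is p units from the vertex along the axis: (h + p, k).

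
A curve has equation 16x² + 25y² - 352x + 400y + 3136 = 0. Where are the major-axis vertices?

Rearranging, 16(x² - 22x) + 25(y² + 16y) = -3136.
Complete the square in x and y: 16(x - 11)² + 25(y + 8)² = -3136 + 1936 + 1600 = 400
Divide by 400: (x - 11)²/25 + (y + 8)²/16 = 1
Ellipse, center (11, -8), major axis horizontal; a² = 25, b² = 16.
a = 5. Vertices at (h ± a, k).

(6, -8) and (16, -8)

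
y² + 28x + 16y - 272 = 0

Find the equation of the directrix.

Only y is squared. Complete the square in y: (y + 8)² = -28(x - 12).
Vertex (12, -8); 4p = -28 so p = -7. Opens left.
Directrix is the vertical line x = h − p = 12 − (-7) = 19.

x = 19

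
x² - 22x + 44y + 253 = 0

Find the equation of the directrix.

Only x is squared. Complete the square in x: (x - 11)² = -44(y + 3).
Vertex (11, -3); 4p = -44 so p = -11. Opens down.
Directrix is the horizontal line y = k − p = -3 − (-11) = 8.

y = 8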